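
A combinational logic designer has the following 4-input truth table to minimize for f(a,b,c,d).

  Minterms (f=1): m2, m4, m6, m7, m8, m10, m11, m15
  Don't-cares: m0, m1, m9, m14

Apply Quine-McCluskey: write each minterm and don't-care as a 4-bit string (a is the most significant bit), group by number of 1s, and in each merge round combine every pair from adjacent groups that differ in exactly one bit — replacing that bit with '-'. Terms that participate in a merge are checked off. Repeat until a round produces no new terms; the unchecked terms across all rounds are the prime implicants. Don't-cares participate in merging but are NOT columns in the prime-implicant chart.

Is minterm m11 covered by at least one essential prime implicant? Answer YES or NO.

NO

Round 0: 0000✓ 0001✓ 0010✓ 0100✓ 0110✓ 0111✓ 1000✓ 1001✓ 1010✓ 1011✓ 1110✓ 1111✓
Round 1: -000✓ -001✓ -010✓ -110✓ -111✓ 0-00✓ 0-10✓ 00-0✓ 000-✓ 01-0✓ 011-✓ 1-10✓ 1-11✓ 10-0✓ 10-1✓ 100-✓ 101-✓ 111-✓
Round 2: --10 -0-0 -00- -11- 0--0 1-1- 10--
PIs = {--10, -0-0, -00-, -11-, 0--0, 1-1-, 10--}
Coverage chart:
  m2: --10,-0-0,0--0
  m4: 0--0 ←essential
  m6: --10,-11-,0--0
  m7: -11- ←essential
  m8: -0-0,-00-,10--
  m10: --10,-0-0,1-1-,10--
  m11: 1-1-,10--
  m15: -11-,1-1-
Essential: -11-, 0--0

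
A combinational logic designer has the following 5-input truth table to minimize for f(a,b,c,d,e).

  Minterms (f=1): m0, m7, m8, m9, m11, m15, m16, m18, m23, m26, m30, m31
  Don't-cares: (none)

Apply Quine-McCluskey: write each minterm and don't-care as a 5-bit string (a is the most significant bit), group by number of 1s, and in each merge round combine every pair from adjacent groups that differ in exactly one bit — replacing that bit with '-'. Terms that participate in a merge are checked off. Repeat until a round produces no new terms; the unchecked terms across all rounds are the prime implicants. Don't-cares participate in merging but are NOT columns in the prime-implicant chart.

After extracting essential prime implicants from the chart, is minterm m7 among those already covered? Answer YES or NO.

Round 0: 00000✓ 00111✓ 01000✓ 01001✓ 01011✓ 01111✓ 10000✓ 10010✓ 10111✓ 11010✓ 11110✓ 11111✓
Round 1: -0000 -0111✓ -1111✓ 0-000 0-111✓ 01-11 010-1 0100- 1-010 1-111✓ 100-0 11-10 1111-
Round 2: --111
PIs = {--111, -0000, 0-000, 01-11, 010-1, 0100-, 1-010, 100-0, 11-10, 1111-}
Coverage chart:
  m0: -0000,0-000
  m7: --111 ←essential
  m8: 0-000,0100-
  m9: 010-1,0100-
  m11: 01-11,010-1
  m15: --111,01-11
  m16: -0000,100-0
  m18: 1-010,100-0
  m23: --111 ←essential
  m26: 1-010,11-10
  m30: 11-10,1111-
  m31: --111,1111-
Essential: --111

YES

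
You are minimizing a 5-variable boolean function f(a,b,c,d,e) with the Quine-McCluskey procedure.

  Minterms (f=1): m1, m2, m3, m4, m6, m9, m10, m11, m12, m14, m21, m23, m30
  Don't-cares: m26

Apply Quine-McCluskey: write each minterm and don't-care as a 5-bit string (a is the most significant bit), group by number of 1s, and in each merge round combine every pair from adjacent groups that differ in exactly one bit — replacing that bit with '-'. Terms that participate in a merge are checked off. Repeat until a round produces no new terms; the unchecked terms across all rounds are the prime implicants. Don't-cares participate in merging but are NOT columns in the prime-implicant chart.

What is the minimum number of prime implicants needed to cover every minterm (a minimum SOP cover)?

5

Round 0: 00001✓ 00010✓ 00011✓ 00100✓ 00110✓ 01001✓ 01010✓ 01011✓ 01100✓ 01110✓ 10101✓ 10111✓ 11010✓ 11110✓
Round 1: -1010✓ -1110✓ 0-001✓ 0-010✓ 0-011✓ 0-100✓ 0-110✓ 00-10✓ 000-1✓ 0001-✓ 001-0✓ 01-10✓ 010-1✓ 0101-✓ 011-0✓ 101-1 11-10✓
Round 2: -1-10 0--10 0-0-1 0-01- 0-1-0
PIs = {-1-10, 0--10, 0-0-1, 0-01-, 0-1-0, 101-1}
Coverage chart:
  m1: 0-0-1 ←essential
  m2: 0--10,0-01-
  m3: 0-0-1,0-01-
  m4: 0-1-0 ←essential
  m6: 0--10,0-1-0
  m9: 0-0-1 ←essential
  m10: -1-10,0--10,0-01-
  m11: 0-0-1,0-01-
  m12: 0-1-0 ←essential
  m14: -1-10,0--10,0-1-0
  m21: 101-1 ←essential
  m23: 101-1 ←essential
  m30: -1-10 ←essential
Essential: -1-10, 0-0-1, 0-1-0, 101-1
Petrick residual → 0--10
Min cover (5 terms): bde' + a'de' + a'c'e + a'ce' + ab'ce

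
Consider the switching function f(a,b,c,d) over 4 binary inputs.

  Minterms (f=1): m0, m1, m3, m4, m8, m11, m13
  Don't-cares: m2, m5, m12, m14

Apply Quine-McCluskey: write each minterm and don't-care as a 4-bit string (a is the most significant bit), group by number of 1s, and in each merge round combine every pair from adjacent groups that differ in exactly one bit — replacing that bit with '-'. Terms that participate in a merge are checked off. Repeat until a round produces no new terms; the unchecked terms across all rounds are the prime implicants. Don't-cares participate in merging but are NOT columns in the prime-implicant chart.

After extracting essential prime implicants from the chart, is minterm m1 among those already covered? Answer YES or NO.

NO

[col 0] 0000*, 0001*, 0010*, 0011*, 0100*, 0101*, 1000*, 1011*, 1100*, 1101*, 1110*
[col 1] -000*, -011, -100*, -101*, 0-00*, 0-01*, 00-0*, 00-1*, 000-*, 001-*, 010-*, 1-00*, 11-0, 110-*
[col 2] --00, -10-, 0-0-, 00--
Prime implicants: --00, -011, -10-, 0-0-, 00--, 11-0
PI chart (minterm → PIs covering it):
  0 | --00,0-0-,00--
  1 | 0-0-,00--
  3 | -011,00--
  4 | --00,-10-,0-0-
  8 | --00  (sole → essential)
  11 | -011  (sole → essential)
  13 | -10-  (sole → essential)
Essential prime implicants: --00, -011, -10-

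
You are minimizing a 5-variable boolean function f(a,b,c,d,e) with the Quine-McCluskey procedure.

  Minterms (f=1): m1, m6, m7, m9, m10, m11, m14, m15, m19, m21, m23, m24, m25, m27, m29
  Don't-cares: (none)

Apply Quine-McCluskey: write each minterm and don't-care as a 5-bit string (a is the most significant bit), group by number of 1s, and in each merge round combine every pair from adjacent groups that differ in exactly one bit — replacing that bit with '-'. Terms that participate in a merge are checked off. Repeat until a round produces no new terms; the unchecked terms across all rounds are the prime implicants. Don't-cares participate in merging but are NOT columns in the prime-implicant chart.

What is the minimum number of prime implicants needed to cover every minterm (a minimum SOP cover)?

Round 0: 00001✓ 00110✓ 00111✓ 01001✓ 01010✓ 01011✓ 01110✓ 01111✓ 10011✓ 10101✓ 10111✓ 11000✓ 11001✓ 11011✓ 11101✓
Round 1: -0111 -1001✓ -1011✓ 0-001 0-110✓ 0-111✓ 0011-✓ 01-10✓ 01-11✓ 010-1✓ 0101-✓ 0111-✓ 1-011 1-101 10-11 101-1 11-01 110-1✓ 1100-
Round 2: -10-1 0-11- 01-1-
PIs = {-0111, -10-1, 0-001, 0-11-, 01-1-, 1-011, 1-101, 10-11, 101-1, 11-01, 1100-}
Coverage chart:
  m1: 0-001 ←essential
  m6: 0-11- ←essential
  m7: -0111,0-11-
  m9: -10-1,0-001
  m10: 01-1- ←essential
  m11: -10-1,01-1-
  m14: 0-11-,01-1-
  m15: 0-11-,01-1-
  m19: 1-011,10-11
  m21: 1-101,101-1
  m23: -0111,10-11,101-1
  m24: 1100- ←essential
  m25: -10-1,11-01,1100-
  m27: -10-1,1-011
  m29: 1-101,11-01
Essential: 0-001, 0-11-, 01-1-, 1100-
Petrick residual → -0111, 1-011, 1-101
Min cover (7 terms): b'cde + a'c'd'e + a'cd + a'bd + ac'de + acd'e + abc'd'

7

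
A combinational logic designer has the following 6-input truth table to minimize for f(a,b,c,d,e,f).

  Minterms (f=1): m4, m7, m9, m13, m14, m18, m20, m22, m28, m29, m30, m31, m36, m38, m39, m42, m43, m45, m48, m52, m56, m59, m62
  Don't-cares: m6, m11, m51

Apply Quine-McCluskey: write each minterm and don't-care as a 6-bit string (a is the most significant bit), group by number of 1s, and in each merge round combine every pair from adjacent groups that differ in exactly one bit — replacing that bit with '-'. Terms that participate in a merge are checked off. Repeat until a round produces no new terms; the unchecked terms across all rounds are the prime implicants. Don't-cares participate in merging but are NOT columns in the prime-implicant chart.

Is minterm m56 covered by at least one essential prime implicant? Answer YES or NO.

size-2^0 implicants → 000100(✓)  000110(✓)  000111(✓)  001001(✓)  001011(✓)  001101(✓)  001110(✓)  010010(✓)  010100(✓)  010110(✓)  011100(✓)  011101(✓)  011110(✓)  011111(✓)  100100(✓)  100110(✓)  100111(✓)  101010(✓)  101011(✓)  101101(✓)  110000(✓)  110011(✓)  110100(✓)  111000(✓)  111011(✓)  111110(✓)
size-2^1 implicants → -00100(✓)  -00110(✓)  -00111(✓)  -01011  -01101  -10100(✓)  -11110  0-0100(✓)  0-0110(✓)  0-1101  0-1110(✓)  00-110(✓)  0001-0(✓)  00011-(✓)  001-01  0010-1  01-100(✓)  01-110(✓)  010-10  0101-0(✓)  0111-0(✓)  0111-1(✓)  01110-(✓)  01111-(✓)  1-0100(✓)  1-1011  1001-0(✓)  10011-(✓)  10101-  11-000  11-011  110-00
size-2^2 implicants → --0100  -001-0  -0011-  0--110  0-01-0  01-1-0  0111--
Unchecked terms (primes): --0100, -001-0, -0011-, -01011, -01101, -11110, 0--110, 0-01-0, 0-1101, 001-01, 0010-1, 01-1-0, 010-10, 0111--, 1-1011, 10101-, 11-000, 11-011, 110-00
Minterm coverage:
  m4 ⊆ --0100,-001-0,0-01-0
  m7 ⊆ -0011- [E]
  m9 ⊆ 001-01,0010-1
  m13 ⊆ -01101,0-1101,001-01
  m14 ⊆ 0--110 [E]
  m18 ⊆ 010-10 [E]
  m20 ⊆ --0100,0-01-0,01-1-0
  m22 ⊆ 0--110,0-01-0,01-1-0,010-10
  m28 ⊆ 01-1-0,0111--
  m29 ⊆ 0-1101,0111--
  m30 ⊆ -11110,0--110,01-1-0,0111--
  m31 ⊆ 0111-- [E]
  m36 ⊆ --0100,-001-0
  m38 ⊆ -001-0,-0011-
  m39 ⊆ -0011- [E]
  m42 ⊆ 10101- [E]
  m43 ⊆ -01011,1-1011,10101-
  m45 ⊆ -01101 [E]
  m48 ⊆ 11-000,110-00
  m52 ⊆ --0100,110-00
  m56 ⊆ 11-000 [E]
  m59 ⊆ 1-1011,11-011
  m62 ⊆ -11110 [E]
E = {-0011-, -01101, -11110, 0--110, 010-10, 0111--, 10101-, 11-000}

YES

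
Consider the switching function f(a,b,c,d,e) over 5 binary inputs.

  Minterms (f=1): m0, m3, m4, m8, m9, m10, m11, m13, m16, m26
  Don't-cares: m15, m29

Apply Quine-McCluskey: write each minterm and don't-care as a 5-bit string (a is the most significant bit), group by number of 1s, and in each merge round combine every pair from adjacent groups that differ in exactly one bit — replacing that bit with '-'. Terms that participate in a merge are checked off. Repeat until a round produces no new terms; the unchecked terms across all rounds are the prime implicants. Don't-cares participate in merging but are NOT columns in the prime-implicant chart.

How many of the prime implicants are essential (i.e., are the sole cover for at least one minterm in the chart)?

4

[col 0] 00000*, 00011*, 00100*, 01000*, 01001*, 01010*, 01011*, 01101*, 01111*, 10000*, 11010*, 11101*
[col 1] -0000, -1010, -1101, 0-000, 0-011, 00-00, 01-01*, 01-11*, 010-0*, 010-1*, 0100-*, 0101-*, 011-1*
[col 2] 01--1, 010--
Prime implicants: -0000, -1010, -1101, 0-000, 0-011, 00-00, 01--1, 010--
PI chart (minterm → PIs covering it):
  0 | -0000,0-000,00-00
  3 | 0-011  (sole → essential)
  4 | 00-00  (sole → essential)
  8 | 0-000,010--
  9 | 01--1,010--
  10 | -1010,010--
  11 | 0-011,01--1,010--
  13 | -1101,01--1
  16 | -0000  (sole → essential)
  26 | -1010  (sole → essential)
Essential prime implicants: -0000, -1010, 0-011, 00-00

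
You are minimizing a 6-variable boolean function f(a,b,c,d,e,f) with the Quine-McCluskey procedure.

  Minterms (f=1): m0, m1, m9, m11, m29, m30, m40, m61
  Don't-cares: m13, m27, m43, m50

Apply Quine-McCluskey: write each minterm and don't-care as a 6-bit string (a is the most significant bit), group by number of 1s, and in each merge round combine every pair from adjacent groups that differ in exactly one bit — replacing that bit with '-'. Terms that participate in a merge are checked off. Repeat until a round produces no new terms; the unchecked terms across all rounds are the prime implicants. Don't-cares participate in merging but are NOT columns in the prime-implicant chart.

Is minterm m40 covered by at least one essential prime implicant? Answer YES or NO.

size-2^0 implicants → 000000(✓)  000001(✓)  001001(✓)  001011(✓)  001101(✓)  011011(✓)  011101(✓)  011110  101000  101011(✓)  110010  111101(✓)
size-2^1 implicants → -01011  -11101  0-1011  0-1101  00-001  00000-  001-01  0010-1
Unchecked terms (primes): -01011, -11101, 0-1011, 0-1101, 00-001, 00000-, 001-01, 0010-1, 011110, 101000, 110010
Minterm coverage:
  m0 ⊆ 00000- [E]
  m1 ⊆ 00-001,00000-
  m9 ⊆ 00-001,001-01,0010-1
  m11 ⊆ -01011,0-1011,0010-1
  m29 ⊆ -11101,0-1101
  m30 ⊆ 011110 [E]
  m40 ⊆ 101000 [E]
  m61 ⊆ -11101 [E]
E = {-11101, 00000-, 011110, 101000}

YES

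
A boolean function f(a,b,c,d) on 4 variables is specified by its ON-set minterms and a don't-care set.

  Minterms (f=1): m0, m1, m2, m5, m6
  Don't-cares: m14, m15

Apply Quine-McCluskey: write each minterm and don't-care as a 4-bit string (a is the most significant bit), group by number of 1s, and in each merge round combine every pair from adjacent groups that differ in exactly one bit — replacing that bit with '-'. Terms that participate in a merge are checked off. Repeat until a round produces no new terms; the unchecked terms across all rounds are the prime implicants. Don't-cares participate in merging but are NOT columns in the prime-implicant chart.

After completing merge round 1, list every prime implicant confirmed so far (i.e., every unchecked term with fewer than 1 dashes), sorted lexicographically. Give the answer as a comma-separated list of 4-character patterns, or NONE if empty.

NONE

[col 0] 0000*, 0001*, 0010*, 0101*, 0110*, 1110*, 1111*
[col 1] -110, 0-01, 0-10, 00-0, 000-, 111-
Prime implicants: -110, 0-01, 0-10, 00-0, 000-, 111-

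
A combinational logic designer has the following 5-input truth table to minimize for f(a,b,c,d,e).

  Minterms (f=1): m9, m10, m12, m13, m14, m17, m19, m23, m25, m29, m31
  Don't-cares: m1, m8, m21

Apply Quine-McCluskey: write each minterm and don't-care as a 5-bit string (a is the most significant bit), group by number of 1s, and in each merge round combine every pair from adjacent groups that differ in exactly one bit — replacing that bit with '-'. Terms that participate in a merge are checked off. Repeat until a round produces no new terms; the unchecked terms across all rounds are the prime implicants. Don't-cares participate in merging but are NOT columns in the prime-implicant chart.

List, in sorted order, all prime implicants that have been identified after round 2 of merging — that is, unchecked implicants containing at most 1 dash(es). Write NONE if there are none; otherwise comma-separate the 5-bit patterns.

Round 0: 00001✓ 01000✓ 01001✓ 01010✓ 01100✓ 01101✓ 01110✓ 10001✓ 10011✓ 10101✓ 10111✓ 11001✓ 11101✓ 11111✓
Round 1: -0001✓ -1001✓ -1101✓ 0-001✓ 01-00✓ 01-01✓ 01-10✓ 010-0✓ 0100-✓ 011-0✓ 0110-✓ 1-001✓ 1-101✓ 1-111✓ 10-01✓ 10-11✓ 100-1✓ 101-1✓ 11-01✓ 111-1✓
Round 2: --001 -1-01 01--0 01-0- 1--01 1-1-1 10--1
PIs = {--001, -1-01, 01--0, 01-0-, 1--01, 1-1-1, 10--1}

NONE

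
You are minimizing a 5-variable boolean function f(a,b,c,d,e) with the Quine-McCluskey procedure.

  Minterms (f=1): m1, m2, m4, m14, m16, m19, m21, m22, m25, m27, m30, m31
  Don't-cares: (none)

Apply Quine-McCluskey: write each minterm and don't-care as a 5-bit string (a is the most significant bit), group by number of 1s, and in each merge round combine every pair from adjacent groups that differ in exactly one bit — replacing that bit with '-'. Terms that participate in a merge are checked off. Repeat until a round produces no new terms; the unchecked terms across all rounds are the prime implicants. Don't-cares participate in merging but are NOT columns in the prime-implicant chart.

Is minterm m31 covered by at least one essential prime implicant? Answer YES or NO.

NO

size-2^0 implicants → 00001  00010  00100  01110(✓)  10000  10011(✓)  10101  10110(✓)  11001(✓)  11011(✓)  11110(✓)  11111(✓)
size-2^1 implicants → -1110  1-011  1-110  11-11  110-1  1111-
Unchecked terms (primes): -1110, 00001, 00010, 00100, 1-011, 1-110, 10000, 10101, 11-11, 110-1, 1111-
Minterm coverage:
  m1 ⊆ 00001 [E]
  m2 ⊆ 00010 [E]
  m4 ⊆ 00100 [E]
  m14 ⊆ -1110 [E]
  m16 ⊆ 10000 [E]
  m19 ⊆ 1-011 [E]
  m21 ⊆ 10101 [E]
  m22 ⊆ 1-110 [E]
  m25 ⊆ 110-1 [E]
  m27 ⊆ 1-011,11-11,110-1
  m30 ⊆ -1110,1-110,1111-
  m31 ⊆ 11-11,1111-
E = {-1110, 00001, 00010, 00100, 1-011, 1-110, 10000, 10101, 110-1}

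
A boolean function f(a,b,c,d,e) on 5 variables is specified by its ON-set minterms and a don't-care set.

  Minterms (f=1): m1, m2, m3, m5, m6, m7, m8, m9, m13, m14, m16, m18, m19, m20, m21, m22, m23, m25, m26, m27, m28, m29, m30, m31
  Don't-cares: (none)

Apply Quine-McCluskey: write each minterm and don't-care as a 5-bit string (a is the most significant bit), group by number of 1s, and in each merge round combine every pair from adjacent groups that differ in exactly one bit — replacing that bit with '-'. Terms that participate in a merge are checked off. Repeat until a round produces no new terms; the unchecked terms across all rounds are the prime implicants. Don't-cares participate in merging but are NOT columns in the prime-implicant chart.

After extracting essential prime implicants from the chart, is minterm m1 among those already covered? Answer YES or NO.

Round 0: 00001✓ 00010✓ 00011✓ 00101✓ 00110✓ 00111✓ 01000✓ 01001✓ 01101✓ 01110✓ 10000✓ 10010✓ 10011✓ 10100✓ 10101✓ 10110✓ 10111✓ 11001✓ 11010✓ 11011✓ 11100✓ 11101✓ 11110✓ 11111✓
Round 1: -0010✓ -0011✓ -0101✓ -0110✓ -0111✓ -1001✓ -1101✓ -1110✓ 0-001✓ 0-101✓ 0-110✓ 00-01✓ 00-10✓ 00-11✓ 000-1✓ 0001-✓ 001-1✓ 0011-✓ 01-01✓ 0100- 1-010✓ 1-011✓ 1-100✓ 1-101✓ 1-110✓ 1-111✓ 10-00✓ 10-10✓ 10-11✓ 100-0✓ 1001-✓ 101-0✓ 101-1✓ 1010-✓ 1011-✓ 11-01✓ 11-10✓ 11-11✓ 110-1✓ 1101-✓ 111-0✓ 111-1✓ 1110-✓ 1111-✓
Round 2: --101 --110 -0-10✓ -0-11✓ -001-✓ -01-1 -011-✓ -1-01 0--01 00--1 00-1-✓ 1--10✓ 1--11✓ 1-01-✓ 1-1-0✓ 1-1-1✓ 1-10-✓ 1-11-✓ 10--0 10-1-✓ 101--✓ 11--1 11-1-✓ 111--✓
Round 3: -0-1- 1--1- 1-1--
PIs = {--101, --110, -0-1-, -01-1, -1-01, 0--01, 00--1, 0100-, 1--1-, 1-1--, 10--0, 11--1}
Coverage chart:
  m1: 0--01,00--1
  m2: -0-1- ←essential
  m3: -0-1-,00--1
  m5: --101,-01-1,0--01,00--1
  m6: --110,-0-1-
  m7: -0-1-,-01-1,00--1
  m8: 0100- ←essential
  m9: -1-01,0--01,0100-
  m13: --101,-1-01,0--01
  m14: --110 ←essential
  m16: 10--0 ←essential
  m18: -0-1-,1--1-,10--0
  m19: -0-1-,1--1-
  m20: 1-1--,10--0
  m21: --101,-01-1,1-1--
  m22: --110,-0-1-,1--1-,1-1--,10--0
  m23: -0-1-,-01-1,1--1-,1-1--
  m25: -1-01,11--1
  m26: 1--1- ←essential
  m27: 1--1-,11--1
  m28: 1-1-- ←essential
  m29: --101,-1-01,1-1--,11--1
  m30: --110,1--1-,1-1--
  m31: 1--1-,1-1--,11--1
Essential: --110, -0-1-, 0100-, 1--1-, 1-1--, 10--0

NO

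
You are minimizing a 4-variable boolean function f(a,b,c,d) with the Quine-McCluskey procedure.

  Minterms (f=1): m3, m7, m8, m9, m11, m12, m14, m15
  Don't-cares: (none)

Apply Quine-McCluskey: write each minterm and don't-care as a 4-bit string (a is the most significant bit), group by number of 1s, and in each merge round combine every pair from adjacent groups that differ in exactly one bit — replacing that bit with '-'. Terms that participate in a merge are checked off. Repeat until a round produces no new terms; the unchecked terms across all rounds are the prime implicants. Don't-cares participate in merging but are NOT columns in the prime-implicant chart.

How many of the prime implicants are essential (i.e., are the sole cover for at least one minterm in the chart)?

1

Round 0: 0011✓ 0111✓ 1000✓ 1001✓ 1011✓ 1100✓ 1110✓ 1111✓
Round 1: -011✓ -111✓ 0-11✓ 1-00 1-11✓ 10-1 100- 11-0 111-
Round 2: --11
PIs = {--11, 1-00, 10-1, 100-, 11-0, 111-}
Coverage chart:
  m3: --11 ←essential
  m7: --11 ←essential
  m8: 1-00,100-
  m9: 10-1,100-
  m11: --11,10-1
  m12: 1-00,11-0
  m14: 11-0,111-
  m15: --11,111-
Essential: --11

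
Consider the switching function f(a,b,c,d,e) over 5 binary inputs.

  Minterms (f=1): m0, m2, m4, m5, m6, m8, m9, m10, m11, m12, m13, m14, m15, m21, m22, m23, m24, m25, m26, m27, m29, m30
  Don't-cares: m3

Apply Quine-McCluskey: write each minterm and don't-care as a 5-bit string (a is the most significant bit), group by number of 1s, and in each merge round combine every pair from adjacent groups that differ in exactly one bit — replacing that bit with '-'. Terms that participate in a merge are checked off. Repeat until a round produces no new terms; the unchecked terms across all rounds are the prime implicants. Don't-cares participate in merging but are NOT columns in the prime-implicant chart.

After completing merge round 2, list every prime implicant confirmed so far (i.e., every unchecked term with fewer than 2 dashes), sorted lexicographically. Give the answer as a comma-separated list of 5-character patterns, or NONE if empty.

101-1, 1011-

[col 0] 00000*, 00010*, 00011*, 00100*, 00101*, 00110*, 01000*, 01001*, 01010*, 01011*, 01100*, 01101*, 01110*, 01111*, 10101*, 10110*, 10111*, 11000*, 11001*, 11010*, 11011*, 11101*, 11110*
[col 1] -0101*, -0110*, -1000*, -1001*, -1010*, -1011*, -1101*, -1110*, 0-000*, 0-010*, 0-011*, 0-100*, 0-101*, 0-110*, 00-00*, 00-10*, 000-0*, 0001-*, 001-0*, 0010-*, 01-00*, 01-01*, 01-10*, 01-11*, 010-0*, 010-1*, 0100-*, 0101-*, 011-0*, 011-1*, 0110-*, 0111-*, 1-101*, 1-110*, 101-1, 1011-, 11-01*, 11-10*, 110-0*, 110-1*, 1100-*, 1101-*
[col 2] --101, --110, -1-01, -1-10, -10-0*, -10-1*, -100-*, -101-*, 0--00*, 0--10*, 0-0-0*, 0-01-, 0-1-0*, 0-10-, 00--0*, 01--0*, 01--1*, 01-0-*, 01-1-*, 010--*, 011--*, 110--*
[col 3] -10--, 0---0, 01---
Prime implicants: --101, --110, -1-01, -1-10, -10--, 0---0, 0-01-, 0-10-, 01---, 101-1, 1011-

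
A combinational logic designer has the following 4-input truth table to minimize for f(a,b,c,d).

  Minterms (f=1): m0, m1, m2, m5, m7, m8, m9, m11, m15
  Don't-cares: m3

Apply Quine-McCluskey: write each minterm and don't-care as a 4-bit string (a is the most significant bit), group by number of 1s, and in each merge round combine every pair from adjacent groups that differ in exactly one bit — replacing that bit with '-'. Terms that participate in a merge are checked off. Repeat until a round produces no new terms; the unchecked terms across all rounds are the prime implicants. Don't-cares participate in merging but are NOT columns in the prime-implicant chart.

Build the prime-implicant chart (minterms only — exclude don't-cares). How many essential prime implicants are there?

size-2^0 implicants → 0000(✓)  0001(✓)  0010(✓)  0011(✓)  0101(✓)  0111(✓)  1000(✓)  1001(✓)  1011(✓)  1111(✓)
size-2^1 implicants → -000(✓)  -001(✓)  -011(✓)  -111(✓)  0-01(✓)  0-11(✓)  00-0(✓)  00-1(✓)  000-(✓)  001-(✓)  01-1(✓)  1-11(✓)  10-1(✓)  100-(✓)
size-2^2 implicants → --11  -0-1  -00-  0--1  00--
Unchecked terms (primes): --11, -0-1, -00-, 0--1, 00--
Minterm coverage:
  m0 ⊆ -00-,00--
  m1 ⊆ -0-1,-00-,0--1,00--
  m2 ⊆ 00-- [E]
  m5 ⊆ 0--1 [E]
  m7 ⊆ --11,0--1
  m8 ⊆ -00- [E]
  m9 ⊆ -0-1,-00-
  m11 ⊆ --11,-0-1
  m15 ⊆ --11 [E]
E = {--11, -00-, 0--1, 00--}

4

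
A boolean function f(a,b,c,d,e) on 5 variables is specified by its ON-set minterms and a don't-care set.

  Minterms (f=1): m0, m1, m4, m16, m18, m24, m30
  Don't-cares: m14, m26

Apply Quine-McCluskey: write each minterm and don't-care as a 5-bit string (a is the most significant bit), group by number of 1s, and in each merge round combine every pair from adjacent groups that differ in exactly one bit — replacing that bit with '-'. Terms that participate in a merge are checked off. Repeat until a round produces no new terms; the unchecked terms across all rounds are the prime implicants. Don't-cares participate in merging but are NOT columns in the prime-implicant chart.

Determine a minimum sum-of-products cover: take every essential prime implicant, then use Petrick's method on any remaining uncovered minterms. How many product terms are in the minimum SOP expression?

Round 0: 00000✓ 00001✓ 00100✓ 01110✓ 10000✓ 10010✓ 11000✓ 11010✓ 11110✓
Round 1: -0000 -1110 00-00 0000- 1-000✓ 1-010✓ 100-0✓ 11-10 110-0✓
Round 2: 1-0-0
PIs = {-0000, -1110, 00-00, 0000-, 1-0-0, 11-10}
Coverage chart:
  m0: -0000,00-00,0000-
  m1: 0000- ←essential
  m4: 00-00 ←essential
  m16: -0000,1-0-0
  m18: 1-0-0 ←essential
  m24: 1-0-0 ←essential
  m30: -1110,11-10
Essential: 00-00, 0000-, 1-0-0
Petrick residual → -1110
Min cover (4 terms): bcde' + a'b'd'e' + a'b'c'd' + ac'e'

4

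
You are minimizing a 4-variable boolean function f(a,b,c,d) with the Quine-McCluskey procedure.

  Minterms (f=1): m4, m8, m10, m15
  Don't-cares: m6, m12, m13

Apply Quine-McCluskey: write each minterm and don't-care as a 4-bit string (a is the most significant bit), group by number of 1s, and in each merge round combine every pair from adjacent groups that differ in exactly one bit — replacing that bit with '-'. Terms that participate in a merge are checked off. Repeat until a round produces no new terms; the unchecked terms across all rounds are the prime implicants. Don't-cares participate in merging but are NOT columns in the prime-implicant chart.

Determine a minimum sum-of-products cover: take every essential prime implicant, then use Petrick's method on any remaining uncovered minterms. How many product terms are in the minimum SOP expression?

3

Round 0: 0100✓ 0110✓ 1000✓ 1010✓ 1100✓ 1101✓ 1111✓
Round 1: -100 01-0 1-00 10-0 11-1 110-
PIs = {-100, 01-0, 1-00, 10-0, 11-1, 110-}
Coverage chart:
  m4: -100,01-0
  m8: 1-00,10-0
  m10: 10-0 ←essential
  m15: 11-1 ←essential
Essential: 10-0, 11-1
Petrick residual → -100
Min cover (3 terms): bc'd' + ab'd' + abd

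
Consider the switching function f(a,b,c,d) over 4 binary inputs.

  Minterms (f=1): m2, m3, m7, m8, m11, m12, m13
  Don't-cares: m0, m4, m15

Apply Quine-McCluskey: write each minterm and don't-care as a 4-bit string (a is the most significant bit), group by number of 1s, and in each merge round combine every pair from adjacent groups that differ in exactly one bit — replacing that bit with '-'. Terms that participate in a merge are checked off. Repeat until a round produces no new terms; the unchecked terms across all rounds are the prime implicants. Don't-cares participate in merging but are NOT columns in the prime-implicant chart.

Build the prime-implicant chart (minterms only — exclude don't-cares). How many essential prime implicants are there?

2

[col 0] 0000*, 0010*, 0011*, 0100*, 0111*, 1000*, 1011*, 1100*, 1101*, 1111*
[col 1] -000*, -011*, -100*, -111*, 0-00*, 0-11*, 00-0, 001-, 1-00*, 1-11*, 11-1, 110-
[col 2] --00, --11
Prime implicants: --00, --11, 00-0, 001-, 11-1, 110-
PI chart (minterm → PIs covering it):
  2 | 00-0,001-
  3 | --11,001-
  7 | --11  (sole → essential)
  8 | --00  (sole → essential)
  11 | --11  (sole → essential)
  12 | --00,110-
  13 | 11-1,110-
Essential prime implicants: --00, --11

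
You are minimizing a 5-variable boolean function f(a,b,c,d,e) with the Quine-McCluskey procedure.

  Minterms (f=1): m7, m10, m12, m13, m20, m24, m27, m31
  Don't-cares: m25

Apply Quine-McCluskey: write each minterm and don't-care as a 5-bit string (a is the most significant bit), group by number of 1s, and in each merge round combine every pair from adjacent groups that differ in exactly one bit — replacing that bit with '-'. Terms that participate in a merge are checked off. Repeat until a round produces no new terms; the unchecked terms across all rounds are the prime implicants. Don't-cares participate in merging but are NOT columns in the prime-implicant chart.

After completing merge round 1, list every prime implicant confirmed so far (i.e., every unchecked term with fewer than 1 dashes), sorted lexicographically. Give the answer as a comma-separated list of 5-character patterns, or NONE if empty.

00111, 01010, 10100

[col 0] 00111, 01010, 01100*, 01101*, 10100, 11000*, 11001*, 11011*, 11111*
[col 1] 0110-, 11-11, 110-1, 1100-
Prime implicants: 00111, 01010, 0110-, 10100, 11-11, 110-1, 1100-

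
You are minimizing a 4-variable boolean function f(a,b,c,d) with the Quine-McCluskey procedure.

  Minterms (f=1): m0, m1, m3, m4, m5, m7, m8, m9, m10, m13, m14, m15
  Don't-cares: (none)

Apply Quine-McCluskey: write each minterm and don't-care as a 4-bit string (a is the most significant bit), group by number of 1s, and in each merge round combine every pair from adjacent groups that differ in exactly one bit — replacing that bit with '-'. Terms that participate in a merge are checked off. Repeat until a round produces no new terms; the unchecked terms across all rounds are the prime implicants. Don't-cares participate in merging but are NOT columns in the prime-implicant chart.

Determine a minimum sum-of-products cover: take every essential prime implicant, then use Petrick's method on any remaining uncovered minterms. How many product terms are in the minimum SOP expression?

[col 0] 0000*, 0001*, 0011*, 0100*, 0101*, 0111*, 1000*, 1001*, 1010*, 1101*, 1110*, 1111*
[col 1] -000*, -001*, -101*, -111*, 0-00*, 0-01*, 0-11*, 00-1*, 000-*, 01-1*, 010-*, 1-01*, 1-10, 10-0, 100-*, 11-1*, 111-
[col 2] --01, -00-, -1-1, 0--1, 0-0-
Prime implicants: --01, -00-, -1-1, 0--1, 0-0-, 1-10, 10-0, 111-
PI chart (minterm → PIs covering it):
  0 | -00-,0-0-
  1 | --01,-00-,0--1,0-0-
  3 | 0--1  (sole → essential)
  4 | 0-0-  (sole → essential)
  5 | --01,-1-1,0--1,0-0-
  7 | -1-1,0--1
  8 | -00-,10-0
  9 | --01,-00-
  10 | 1-10,10-0
  13 | --01,-1-1
  14 | 1-10,111-
  15 | -1-1,111-
Essential prime implicants: 0--1, 0-0-
Petrick residual → --01, 10-0, 111-
Minimum SOP uses 5 PIs: c'd + a'd + a'c' + ab'd' + abc

5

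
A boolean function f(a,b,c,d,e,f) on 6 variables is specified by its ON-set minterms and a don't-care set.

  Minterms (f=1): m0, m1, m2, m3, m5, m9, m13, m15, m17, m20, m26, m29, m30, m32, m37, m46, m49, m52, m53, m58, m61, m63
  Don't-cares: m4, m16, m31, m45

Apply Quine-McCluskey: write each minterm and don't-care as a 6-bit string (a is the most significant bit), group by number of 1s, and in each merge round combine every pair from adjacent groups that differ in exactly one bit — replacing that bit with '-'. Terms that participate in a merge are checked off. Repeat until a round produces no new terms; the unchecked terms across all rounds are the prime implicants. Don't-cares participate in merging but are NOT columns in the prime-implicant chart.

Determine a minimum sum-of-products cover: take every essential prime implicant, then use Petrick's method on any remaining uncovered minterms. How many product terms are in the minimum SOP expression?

11

Round 0: 000000✓ 000001✓ 000010✓ 000011✓ 000100✓ 000101✓ 001001✓ 001101✓ 001111✓ 010000✓ 010001✓ 010100✓ 011010✓ 011101✓ 011110✓ 011111✓ 100000✓ 100101✓ 101101✓ 101110 110001✓ 110100✓ 110101✓ 111010✓ 111101✓ 111111✓
Round 1: -00000 -00101✓ -01101✓ -10001 -10100 -11010 -11101✓ -11111✓ 0-0000✓ 0-0001✓ 0-0100✓ 0-1101✓ 0-1111✓ 00-001✓ 00-101✓ 000-00✓ 000-01✓ 0000-0✓ 0000-1✓ 00000-✓ 00001-✓ 00010-✓ 001-01✓ 0011-1✓ 010-00✓ 01000-✓ 011-10 0111-1✓ 01111- 1-0101✓ 1-1101✓ 10-101✓ 11-101✓ 110-01 11010- 1111-1✓
Round 2: --1101 -0-101 -111-1 0-0-00 0-000- 0-11-1 00--01 000-0- 0000-- 1--101
PIs = {--1101, -0-101, -00000, -10001, -10100, -11010, -111-1, 0-0-00, 0-000-, 0-11-1, 00--01, 000-0-, 0000--, 011-10, 01111-, 1--101, 101110, 110-01, 11010-}
Coverage chart:
  m0: -00000,0-0-00,0-000-,000-0-,0000--
  m1: 0-000-,00--01,000-0-,0000--
  m2: 0000-- ←essential
  m3: 0000-- ←essential
  m5: -0-101,00--01,000-0-
  m9: 00--01 ←essential
  m13: --1101,-0-101,0-11-1,00--01
  m15: 0-11-1 ←essential
  m17: -10001,0-000-
  m20: -10100,0-0-00
  m26: -11010,011-10
  m29: --1101,-111-1,0-11-1
  m30: 011-10,01111-
  m32: -00000 ←essential
  m37: -0-101,1--101
  m46: 101110 ←essential
  m49: -10001,110-01
  m52: -10100,11010-
  m53: 1--101,110-01,11010-
  m58: -11010 ←essential
  m61: --1101,-111-1,1--101
  m63: -111-1 ←essential
Essential: -00000, -11010, -111-1, 0-11-1, 00--01, 0000--, 101110
Petrick residual → -10001, -10100, 011-10, 1--101
Min cover (11 terms): b'c'd'e'f' + bc'd'e'f + bc'de'f' + bcd'ef' + bcdf + a'cdf + a'b'e'f + a'b'c'd' + a'bcef' + ade'f + ab'cdef'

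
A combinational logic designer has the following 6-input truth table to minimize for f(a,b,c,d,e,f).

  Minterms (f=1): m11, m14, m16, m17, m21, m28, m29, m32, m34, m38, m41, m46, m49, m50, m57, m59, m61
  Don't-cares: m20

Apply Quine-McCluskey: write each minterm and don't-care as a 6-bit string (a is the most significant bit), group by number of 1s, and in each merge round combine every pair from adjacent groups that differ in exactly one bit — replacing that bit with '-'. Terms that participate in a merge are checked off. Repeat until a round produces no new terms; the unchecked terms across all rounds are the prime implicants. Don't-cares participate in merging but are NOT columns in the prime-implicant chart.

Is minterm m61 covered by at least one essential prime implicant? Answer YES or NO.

NO

Round 0: 001011 001110✓ 010000✓ 010001✓ 010100✓ 010101✓ 011100✓ 011101✓ 100000✓ 100010✓ 100110✓ 101001✓ 101110✓ 110001✓ 110010✓ 111001✓ 111011✓ 111101✓
Round 1: -01110 -10001 -11101 01-100✓ 01-101✓ 010-00✓ 010-01✓ 01000-✓ 01010-✓ 01110-✓ 1-0010 1-1001 10-110 100-10 1000-0 11-001 111-01 1110-1
Round 2: 01-10- 010-0-
PIs = {-01110, -10001, -11101, 001011, 01-10-, 010-0-, 1-0010, 1-1001, 10-110, 100-10, 1000-0, 11-001, 111-01, 1110-1}
Coverage chart:
  m11: 001011 ←essential
  m14: -01110 ←essential
  m16: 010-0- ←essential
  m17: -10001,010-0-
  m21: 01-10-,010-0-
  m28: 01-10- ←essential
  m29: -11101,01-10-
  m32: 1000-0 ←essential
  m34: 1-0010,100-10,1000-0
  m38: 10-110,100-10
  m41: 1-1001 ←essential
  m46: -01110,10-110
  m49: -10001,11-001
  m50: 1-0010 ←essential
  m57: 1-1001,11-001,111-01,1110-1
  m59: 1110-1 ←essential
  m61: -11101,111-01
Essential: -01110, 001011, 01-10-, 010-0-, 1-0010, 1-1001, 1000-0, 1110-1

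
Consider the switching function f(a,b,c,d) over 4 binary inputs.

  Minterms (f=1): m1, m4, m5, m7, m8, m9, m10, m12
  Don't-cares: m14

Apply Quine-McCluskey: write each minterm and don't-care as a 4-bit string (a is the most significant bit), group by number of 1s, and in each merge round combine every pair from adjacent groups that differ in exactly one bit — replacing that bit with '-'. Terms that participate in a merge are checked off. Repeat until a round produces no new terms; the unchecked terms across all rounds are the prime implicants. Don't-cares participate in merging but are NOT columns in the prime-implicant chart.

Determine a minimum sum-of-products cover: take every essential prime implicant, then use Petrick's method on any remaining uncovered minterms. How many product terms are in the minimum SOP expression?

4

[col 0] 0001*, 0100*, 0101*, 0111*, 1000*, 1001*, 1010*, 1100*, 1110*
[col 1] -001, -100, 0-01, 01-1, 010-, 1-00*, 1-10*, 10-0*, 100-, 11-0*
[col 2] 1--0
Prime implicants: -001, -100, 0-01, 01-1, 010-, 1--0, 100-
PI chart (minterm → PIs covering it):
  1 | -001,0-01
  4 | -100,010-
  5 | 0-01,01-1,010-
  7 | 01-1  (sole → essential)
  8 | 1--0,100-
  9 | -001,100-
  10 | 1--0  (sole → essential)
  12 | -100,1--0
Essential prime implicants: 01-1, 1--0
Petrick residual → -001, -100
Minimum SOP uses 4 PIs: b'c'd + bc'd' + a'bd + ad'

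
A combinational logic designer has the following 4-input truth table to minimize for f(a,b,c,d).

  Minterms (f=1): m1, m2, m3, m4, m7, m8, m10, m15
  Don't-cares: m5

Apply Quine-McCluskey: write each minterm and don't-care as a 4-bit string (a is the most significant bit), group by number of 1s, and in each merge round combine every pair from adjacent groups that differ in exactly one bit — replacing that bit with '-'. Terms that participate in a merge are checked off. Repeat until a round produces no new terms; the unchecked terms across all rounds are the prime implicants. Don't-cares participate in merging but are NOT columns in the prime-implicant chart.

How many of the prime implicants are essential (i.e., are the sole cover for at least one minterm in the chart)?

4

Round 0: 0001✓ 0010✓ 0011✓ 0100✓ 0101✓ 0111✓ 1000✓ 1010✓ 1111✓
Round 1: -010 -111 0-01✓ 0-11✓ 00-1✓ 001- 01-1✓ 010- 10-0
Round 2: 0--1
PIs = {-010, -111, 0--1, 001-, 010-, 10-0}
Coverage chart:
  m1: 0--1 ←essential
  m2: -010,001-
  m3: 0--1,001-
  m4: 010- ←essential
  m7: -111,0--1
  m8: 10-0 ←essential
  m10: -010,10-0
  m15: -111 ←essential
Essential: -111, 0--1, 010-, 10-0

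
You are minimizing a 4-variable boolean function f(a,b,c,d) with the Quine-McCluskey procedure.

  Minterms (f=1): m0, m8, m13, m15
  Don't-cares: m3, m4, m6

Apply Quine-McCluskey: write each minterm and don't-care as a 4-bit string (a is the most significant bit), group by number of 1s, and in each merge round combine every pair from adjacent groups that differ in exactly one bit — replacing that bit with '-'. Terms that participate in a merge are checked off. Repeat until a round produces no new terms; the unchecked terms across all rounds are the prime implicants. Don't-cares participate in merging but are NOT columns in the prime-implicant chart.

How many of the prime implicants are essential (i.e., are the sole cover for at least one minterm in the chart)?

Round 0: 0000✓ 0011 0100✓ 0110✓ 1000✓ 1101✓ 1111✓
Round 1: -000 0-00 01-0 11-1
PIs = {-000, 0-00, 0011, 01-0, 11-1}
Coverage chart:
  m0: -000,0-00
  m8: -000 ←essential
  m13: 11-1 ←essential
  m15: 11-1 ←essential
Essential: -000, 11-1

2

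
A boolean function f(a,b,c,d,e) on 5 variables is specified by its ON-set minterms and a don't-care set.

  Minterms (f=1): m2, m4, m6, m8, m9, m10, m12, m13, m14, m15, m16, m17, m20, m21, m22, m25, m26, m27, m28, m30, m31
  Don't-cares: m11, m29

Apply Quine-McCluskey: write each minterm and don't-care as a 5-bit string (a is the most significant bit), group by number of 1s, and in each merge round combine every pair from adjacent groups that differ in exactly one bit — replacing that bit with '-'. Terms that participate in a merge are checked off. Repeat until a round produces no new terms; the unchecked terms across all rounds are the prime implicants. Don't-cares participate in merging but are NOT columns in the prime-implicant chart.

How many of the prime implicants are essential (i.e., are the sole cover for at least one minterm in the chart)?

5

size-2^0 implicants → 00010(✓)  00100(✓)  00110(✓)  01000(✓)  01001(✓)  01010(✓)  01011(✓)  01100(✓)  01101(✓)  01110(✓)  01111(✓)  10000(✓)  10001(✓)  10100(✓)  10101(✓)  10110(✓)  11001(✓)  11010(✓)  11011(✓)  11100(✓)  11101(✓)  11110(✓)  11111(✓)
size-2^1 implicants → -0100(✓)  -0110(✓)  -1001(✓)  -1010(✓)  -1011(✓)  -1100(✓)  -1101(✓)  -1110(✓)  -1111(✓)  0-010(✓)  0-100(✓)  0-110(✓)  00-10(✓)  001-0(✓)  01-00(✓)  01-01(✓)  01-10(✓)  01-11(✓)  010-0(✓)  010-1(✓)  0100-(✓)  0101-(✓)  011-0(✓)  011-1(✓)  0110-(✓)  0111-(✓)  1-001(✓)  1-100(✓)  1-101(✓)  1-110(✓)  10-00(✓)  10-01(✓)  1000-(✓)  101-0(✓)  1010-(✓)  11-01(✓)  11-10(✓)  11-11(✓)  110-1(✓)  1101-(✓)  111-0(✓)  111-1(✓)  1110-(✓)  1111-(✓)
size-2^2 implicants → --100(✓)  --110(✓)  -01-0(✓)  -1-01(✓)  -1-10(✓)  -1-11(✓)  -10-1(✓)  -101-(✓)  -11-0(✓)  -11-1(✓)  -110-(✓)  -111-(✓)  0--10  0-1-0(✓)  01--0(✓)  01--1(✓)  01-0-(✓)  01-1-(✓)  010--(✓)  011--(✓)  1--01  1-1-0(✓)  1-10-  10-0-  11--1(✓)  11-1-(✓)  111--(✓)
size-2^3 implicants → --1-0  -1--1  -1-1-  -11--  01---
Unchecked terms (primes): --1-0, -1--1, -1-1-, -11--, 0--10, 01---, 1--01, 1-10-, 10-0-
Minterm coverage:
  m2 ⊆ 0--10 [E]
  m4 ⊆ --1-0 [E]
  m6 ⊆ --1-0,0--10
  m8 ⊆ 01--- [E]
  m9 ⊆ -1--1,01---
  m10 ⊆ -1-1-,0--10,01---
  m12 ⊆ --1-0,-11--,01---
  m13 ⊆ -1--1,-11--,01---
  m14 ⊆ --1-0,-1-1-,-11--,0--10,01---
  m15 ⊆ -1--1,-1-1-,-11--,01---
  m16 ⊆ 10-0- [E]
  m17 ⊆ 1--01,10-0-
  m20 ⊆ --1-0,1-10-,10-0-
  m21 ⊆ 1--01,1-10-,10-0-
  m22 ⊆ --1-0 [E]
  m25 ⊆ -1--1,1--01
  m26 ⊆ -1-1- [E]
  m27 ⊆ -1--1,-1-1-
  m28 ⊆ --1-0,-11--,1-10-
  m30 ⊆ --1-0,-1-1-,-11--
  m31 ⊆ -1--1,-1-1-,-11--
E = {--1-0, -1-1-, 0--10, 01---, 10-0-}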